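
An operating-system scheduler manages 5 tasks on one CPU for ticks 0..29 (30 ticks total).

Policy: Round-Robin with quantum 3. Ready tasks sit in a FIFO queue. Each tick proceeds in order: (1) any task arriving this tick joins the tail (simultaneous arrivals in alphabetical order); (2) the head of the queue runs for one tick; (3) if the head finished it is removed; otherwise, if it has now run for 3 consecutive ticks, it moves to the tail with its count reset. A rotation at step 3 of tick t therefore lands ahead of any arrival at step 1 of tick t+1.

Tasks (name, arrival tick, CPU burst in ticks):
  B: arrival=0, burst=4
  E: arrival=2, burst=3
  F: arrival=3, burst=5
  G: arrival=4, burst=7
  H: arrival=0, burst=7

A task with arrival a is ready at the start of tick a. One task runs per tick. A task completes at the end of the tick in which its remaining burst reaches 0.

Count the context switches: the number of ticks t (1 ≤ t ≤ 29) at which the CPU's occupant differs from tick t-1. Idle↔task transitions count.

t=0: queue=[B,H] q_used=0 → run B
t=1: queue=[B,H] q_used=1 → run B
t=2: queue=[B,H,E] q_used=2 → run B
t=3: queue=[H,E,B,F] q_used=0 → run H
t=4: queue=[H,E,B,F,G] q_used=1 → run H
t=5: queue=[H,E,B,F,G] q_used=2 → run H
t=6: queue=[E,B,F,G,H] q_used=0 → run E
t=7: queue=[E,B,F,G,H] q_used=1 → run E
t=8: queue=[E,B,F,G,H] q_used=2 → run E
t=9: queue=[B,F,G,H] q_used=0 → run B
t=10: queue=[F,G,H] q_used=0 → run F
t=11: queue=[F,G,H] q_used=1 → run F
t=12: queue=[F,G,H] q_used=2 → run F
t=13: queue=[G,H,F] q_used=0 → run G
t=14: queue=[G,H,F] q_used=1 → run G
t=15: queue=[G,H,F] q_used=2 → run G
t=16: queue=[H,F,G] q_used=0 → run H
t=17: queue=[H,F,G] q_used=1 → run H
t=18: queue=[H,F,G] q_used=2 → run H
t=19: queue=[F,G,H] q_used=0 → run F
t=20: queue=[F,G,H] q_used=1 → run F
t=21: queue=[G,H] q_used=0 → run G
t=22: queue=[G,H] q_used=1 → run G
t=23: queue=[G,H] q_used=2 → run G
t=24: queue=[H,G] q_used=0 → run H
t=25: queue=[G] q_used=0 → run G
t=26: (idle)
t=27: (idle)
t=28: (idle)
t=29: (idle)

context switches = 11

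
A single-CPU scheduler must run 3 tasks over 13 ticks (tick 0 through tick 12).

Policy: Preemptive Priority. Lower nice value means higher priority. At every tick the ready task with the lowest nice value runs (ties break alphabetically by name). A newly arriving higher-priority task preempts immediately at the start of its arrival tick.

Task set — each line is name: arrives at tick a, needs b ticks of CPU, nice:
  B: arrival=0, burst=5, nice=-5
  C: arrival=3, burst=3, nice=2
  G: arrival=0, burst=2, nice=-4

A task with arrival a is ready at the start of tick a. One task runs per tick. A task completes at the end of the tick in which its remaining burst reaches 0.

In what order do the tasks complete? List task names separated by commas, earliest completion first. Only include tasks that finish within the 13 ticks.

t=0: ready={B,G} → run B
t=1: ready={B,G} → run B
t=2: ready={B,G} → run B
t=3: ready={B,C,G} → run B
t=4: ready={B,C,G} → run B
t=5: ready={C,G} → run G
t=6: ready={C,G} → run G
t=7: ready={C} → run C
t=8: ready={C} → run C
t=9: ready={C} → run C
t=10: (idle)
t=11: (idle)
t=12: (idle)

completion order = B, G, C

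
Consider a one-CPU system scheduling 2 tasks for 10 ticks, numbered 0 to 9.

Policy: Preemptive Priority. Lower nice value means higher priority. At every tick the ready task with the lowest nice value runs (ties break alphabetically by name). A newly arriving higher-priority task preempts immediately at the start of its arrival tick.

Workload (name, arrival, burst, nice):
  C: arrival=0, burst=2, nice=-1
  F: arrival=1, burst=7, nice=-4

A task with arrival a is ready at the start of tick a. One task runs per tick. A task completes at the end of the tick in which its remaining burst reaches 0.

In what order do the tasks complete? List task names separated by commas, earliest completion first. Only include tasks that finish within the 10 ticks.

t=0: ready={C} → run C
t=1: ready={C,F} → run F
t=2: ready={C,F} → run F
t=3: ready={C,F} → run F
t=4: ready={C,F} → run F
t=5: ready={C,F} → run F
t=6: ready={C,F} → run F
t=7: ready={C,F} → run F
t=8: ready={C} → run C
t=9: (idle)

completion order = F, C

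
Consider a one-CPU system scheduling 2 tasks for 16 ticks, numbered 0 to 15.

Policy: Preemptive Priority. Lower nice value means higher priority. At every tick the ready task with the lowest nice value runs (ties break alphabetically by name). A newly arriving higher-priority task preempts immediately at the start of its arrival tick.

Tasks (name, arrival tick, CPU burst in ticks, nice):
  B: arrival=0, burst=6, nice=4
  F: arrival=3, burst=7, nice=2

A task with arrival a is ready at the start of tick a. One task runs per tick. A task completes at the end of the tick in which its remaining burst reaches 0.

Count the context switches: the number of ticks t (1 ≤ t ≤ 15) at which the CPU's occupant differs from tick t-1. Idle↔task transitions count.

t=0: ready={B} → run B
t=1: ready={B} → run B
t=2: ready={B} → run B
t=3: ready={B,F} → run F
t=4: ready={B,F} → run F
t=5: ready={B,F} → run F
t=6: ready={B,F} → run F
t=7: ready={B,F} → run F
t=8: ready={B,F} → run F
t=9: ready={B,F} → run F
t=10: ready={B} → run B
t=11: ready={B} → run B
t=12: ready={B} → run B
t=13: (idle)
t=14: (idle)
t=15: (idle)

context switches = 3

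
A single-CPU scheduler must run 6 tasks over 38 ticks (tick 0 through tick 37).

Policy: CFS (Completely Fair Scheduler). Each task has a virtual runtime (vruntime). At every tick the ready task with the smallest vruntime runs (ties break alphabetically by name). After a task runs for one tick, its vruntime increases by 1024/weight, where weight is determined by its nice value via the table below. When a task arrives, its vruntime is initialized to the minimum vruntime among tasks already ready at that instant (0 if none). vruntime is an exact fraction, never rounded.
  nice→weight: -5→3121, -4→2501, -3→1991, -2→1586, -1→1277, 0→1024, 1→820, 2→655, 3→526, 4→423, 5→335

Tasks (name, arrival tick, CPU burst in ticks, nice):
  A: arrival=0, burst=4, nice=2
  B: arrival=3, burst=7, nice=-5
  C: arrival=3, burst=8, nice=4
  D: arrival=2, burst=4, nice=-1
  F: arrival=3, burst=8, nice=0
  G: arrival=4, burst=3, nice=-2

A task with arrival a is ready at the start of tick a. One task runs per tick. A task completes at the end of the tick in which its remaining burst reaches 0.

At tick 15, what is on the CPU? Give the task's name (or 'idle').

running at tick 15 = B

t=0: vr[A=0] → run A
t=1: vr[A=1024/655] → run A
t=2: vr[A=2048/655 D=2048/655] → run A
t=3: vr[A=3072/655 B=2048/655 C=2048/655 D=2048/655 F=2048/655] → run B
t=4: vr[A=3072/655 B=7062528/2044255 C=2048/655 D=2048/655 F=2048/655 G=2048/655] → run C
t=5: vr[A=3072/655 B=7062528/2044255 C=1537024/277065 D=2048/655 F=2048/655 G=2048/655] → run D
t=6: vr[A=3072/655 B=7062528/2044255 C=1537024/277065 D=3286016/836435 F=2048/655 G=2048/655] → run F
t=7: vr[A=3072/655 B=7062528/2044255 C=1537024/277065 D=3286016/836435 F=2703/655 G=2048/655] → run G
t=8: vr[A=3072/655 B=7062528/2044255 C=1537024/277065 D=3286016/836435 F=2703/655 G=1959424/519415] → run B
t=9: vr[A=3072/655 B=7733248/2044255 C=1537024/277065 D=3286016/836435 F=2703/655 G=1959424/519415] → run G
t=10: vr[A=3072/655 B=7733248/2044255 C=1537024/277065 D=3286016/836435 F=2703/655 G=2294784/519415] → run B
t=11: vr[A=3072/655 B=8403968/2044255 C=1537024/277065 D=3286016/836435 F=2703/655 G=2294784/519415] → run D
t=12: vr[A=3072/655 B=8403968/2044255 C=1537024/277065 D=3956736/836435 F=2703/655 G=2294784/519415] → run B
t=13: vr[A=3072/655 B=9074688/2044255 C=1537024/277065 D=3956736/836435 F=2703/655 G=2294784/519415] → run F
t=14: vr[A=3072/655 B=9074688/2044255 C=1537024/277065 D=3956736/836435 F=3358/655 G=2294784/519415] → run G
t=15: vr[A=3072/655 B=9074688/2044255 C=1537024/277065 D=3956736/836435 F=3358/655] → run B
t=16: vr[A=3072/655 B=9745408/2044255 C=1537024/277065 D=3956736/836435 F=3358/655] → run A
t=17: vr[B=9745408/2044255 C=1537024/277065 D=3956736/836435 F=3358/655] → run D
t=18: vr[B=9745408/2044255 C=1537024/277065 D=4627456/836435 F=3358/655] → run B
t=19: vr[B=10416128/2044255 C=1537024/277065 D=4627456/836435 F=3358/655] → run B
t=20: vr[C=1537024/277065 D=4627456/836435 F=3358/655] → run F
t=21: vr[C=1537024/277065 D=4627456/836435 F=4013/655] → run D
t=22: vr[C=1537024/277065 F=4013/655] → run C
t=23: vr[C=2207744/277065 F=4013/655] → run F
t=24: vr[C=2207744/277065 F=4668/655] → run F
t=25: vr[C=2207744/277065 F=5323/655] → run C
t=26: vr[C=959488/92355 F=5323/655] → run F
t=27: vr[C=959488/92355 F=5978/655] → run F
t=28: vr[C=959488/92355 F=6633/655] → run F
t=29: vr[C=959488/92355] → run C
t=30: vr[C=3549184/277065] → run C
t=31: vr[C=4219904/277065] → run C
t=32: vr[C=1630208/92355] → run C
t=33: vr[C=5561344/277065] → run C
t=34: (idle)
t=35: (idle)
t=36: (idle)
t=37: (idle)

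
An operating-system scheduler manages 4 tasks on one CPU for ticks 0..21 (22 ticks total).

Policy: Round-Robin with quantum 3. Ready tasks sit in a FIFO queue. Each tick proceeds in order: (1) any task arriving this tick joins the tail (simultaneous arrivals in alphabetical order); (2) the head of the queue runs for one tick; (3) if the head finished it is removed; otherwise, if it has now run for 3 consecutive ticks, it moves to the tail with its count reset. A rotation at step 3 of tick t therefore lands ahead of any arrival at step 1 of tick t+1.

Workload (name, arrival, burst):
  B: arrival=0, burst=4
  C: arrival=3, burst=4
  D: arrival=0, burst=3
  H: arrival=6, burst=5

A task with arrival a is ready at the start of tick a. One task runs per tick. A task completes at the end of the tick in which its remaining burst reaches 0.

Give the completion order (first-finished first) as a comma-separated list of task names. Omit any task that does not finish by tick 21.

completion order = D, B, C, H

t=0: queue=[B,D] q_used=0 → run B
t=1: queue=[B,D] q_used=1 → run B
t=2: queue=[B,D] q_used=2 → run B
t=3: queue=[D,B,C] q_used=0 → run D
t=4: queue=[D,B,C] q_used=1 → run D
t=5: queue=[D,B,C] q_used=2 → run D
t=6: queue=[B,C,H] q_used=0 → run B
t=7: queue=[C,H] q_used=0 → run C
t=8: queue=[C,H] q_used=1 → run C
t=9: queue=[C,H] q_used=2 → run C
t=10: queue=[H,C] q_used=0 → run H
t=11: queue=[H,C] q_used=1 → run H
t=12: queue=[H,C] q_used=2 → run H
t=13: queue=[C,H] q_used=0 → run C
t=14: queue=[H] q_used=0 → run H
t=15: queue=[H] q_used=1 → run H
t=16: (idle)
t=17: (idle)
t=18: (idle)
t=19: (idle)
t=20: (idle)
t=21: (idle)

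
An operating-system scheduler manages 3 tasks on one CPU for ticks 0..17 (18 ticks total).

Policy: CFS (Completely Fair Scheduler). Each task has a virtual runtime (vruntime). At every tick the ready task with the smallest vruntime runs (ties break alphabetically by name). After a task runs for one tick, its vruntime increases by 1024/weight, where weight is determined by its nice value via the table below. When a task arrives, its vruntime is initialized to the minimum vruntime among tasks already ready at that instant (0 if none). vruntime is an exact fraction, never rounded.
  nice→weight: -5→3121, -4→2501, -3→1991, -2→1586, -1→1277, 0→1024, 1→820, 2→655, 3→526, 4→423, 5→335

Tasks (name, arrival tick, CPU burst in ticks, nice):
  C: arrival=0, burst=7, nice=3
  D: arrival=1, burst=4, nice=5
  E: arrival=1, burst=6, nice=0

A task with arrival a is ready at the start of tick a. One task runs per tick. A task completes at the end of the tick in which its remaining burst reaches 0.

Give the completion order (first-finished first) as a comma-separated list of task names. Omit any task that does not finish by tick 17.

t=0: vr[C=0] → run C
t=1: vr[C=512/263 D=512/263 E=512/263] → run C
t=2: vr[C=1024/263 D=512/263 E=512/263] → run D
t=3: vr[C=1024/263 D=440832/88105 E=512/263] → run E
t=4: vr[C=1024/263 D=440832/88105 E=775/263] → run E
t=5: vr[C=1024/263 D=440832/88105 E=1038/263] → run C
t=6: vr[C=1536/263 D=440832/88105 E=1038/263] → run E
t=7: vr[C=1536/263 D=440832/88105 E=1301/263] → run E
t=8: vr[C=1536/263 D=440832/88105 E=1564/263] → run D
t=9: vr[C=1536/263 D=710144/88105 E=1564/263] → run C
t=10: vr[C=2048/263 D=710144/88105 E=1564/263] → run E
t=11: vr[C=2048/263 D=710144/88105 E=1827/263] → run E
t=12: vr[C=2048/263 D=710144/88105] → run C
t=13: vr[C=2560/263 D=710144/88105] → run D
t=14: vr[C=2560/263 D=979456/88105] → run C
t=15: vr[C=3072/263 D=979456/88105] → run D
t=16: vr[C=3072/263] → run C
t=17: (idle)

completion order = E, D, C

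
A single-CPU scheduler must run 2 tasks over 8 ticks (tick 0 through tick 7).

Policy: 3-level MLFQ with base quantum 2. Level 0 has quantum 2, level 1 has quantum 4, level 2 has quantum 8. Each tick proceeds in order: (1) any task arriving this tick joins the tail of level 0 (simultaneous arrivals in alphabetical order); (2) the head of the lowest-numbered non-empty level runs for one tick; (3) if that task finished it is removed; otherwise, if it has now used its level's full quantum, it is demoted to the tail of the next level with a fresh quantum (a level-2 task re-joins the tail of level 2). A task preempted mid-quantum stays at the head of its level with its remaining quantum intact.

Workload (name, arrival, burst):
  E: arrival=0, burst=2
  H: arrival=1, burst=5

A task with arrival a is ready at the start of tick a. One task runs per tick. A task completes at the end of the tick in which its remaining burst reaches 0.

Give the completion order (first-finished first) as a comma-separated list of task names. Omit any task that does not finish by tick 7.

completion order = E, H

t=0: L0/L1/L2 = E/-/- → run E
t=1: L0/L1/L2 = EH/-/- → run E
t=2: L0/L1/L2 = H/-/- → run H
t=3: L0/L1/L2 = H/-/- → run H
t=4: L0/L1/L2 = -/H/- → run H
t=5: L0/L1/L2 = -/H/- → run H
t=6: L0/L1/L2 = -/H/- → run H
t=7: (idle)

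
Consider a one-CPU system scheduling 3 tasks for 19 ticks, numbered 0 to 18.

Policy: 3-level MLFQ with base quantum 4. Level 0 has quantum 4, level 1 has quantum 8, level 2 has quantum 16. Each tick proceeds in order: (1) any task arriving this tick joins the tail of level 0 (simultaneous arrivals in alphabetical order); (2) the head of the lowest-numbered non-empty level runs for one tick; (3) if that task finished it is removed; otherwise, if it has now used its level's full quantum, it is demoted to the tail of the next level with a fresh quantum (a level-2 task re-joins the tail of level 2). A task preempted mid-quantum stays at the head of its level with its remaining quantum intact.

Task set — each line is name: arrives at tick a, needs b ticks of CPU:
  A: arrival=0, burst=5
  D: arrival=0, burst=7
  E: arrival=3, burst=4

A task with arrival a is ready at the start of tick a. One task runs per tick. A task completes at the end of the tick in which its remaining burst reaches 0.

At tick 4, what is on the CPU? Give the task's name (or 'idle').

t=0: L0/L1/L2 = AD/-/- → run A
t=1: L0/L1/L2 = AD/-/- → run A
t=2: L0/L1/L2 = AD/-/- → run A
t=3: L0/L1/L2 = ADE/-/- → run A
t=4: L0/L1/L2 = DE/A/- → run D
t=5: L0/L1/L2 = DE/A/- → run D
t=6: L0/L1/L2 = DE/A/- → run D
t=7: L0/L1/L2 = DE/A/- → run D
t=8: L0/L1/L2 = E/AD/- → run E
t=9: L0/L1/L2 = E/AD/- → run E
t=10: L0/L1/L2 = E/AD/- → run E
t=11: L0/L1/L2 = E/AD/- → run E
t=12: L0/L1/L2 = -/AD/- → run A
t=13: L0/L1/L2 = -/D/- → run D
t=14: L0/L1/L2 = -/D/- → run D
t=15: L0/L1/L2 = -/D/- → run D
t=16: (idle)
t=17: (idle)
t=18: (idle)

running at tick 4 = D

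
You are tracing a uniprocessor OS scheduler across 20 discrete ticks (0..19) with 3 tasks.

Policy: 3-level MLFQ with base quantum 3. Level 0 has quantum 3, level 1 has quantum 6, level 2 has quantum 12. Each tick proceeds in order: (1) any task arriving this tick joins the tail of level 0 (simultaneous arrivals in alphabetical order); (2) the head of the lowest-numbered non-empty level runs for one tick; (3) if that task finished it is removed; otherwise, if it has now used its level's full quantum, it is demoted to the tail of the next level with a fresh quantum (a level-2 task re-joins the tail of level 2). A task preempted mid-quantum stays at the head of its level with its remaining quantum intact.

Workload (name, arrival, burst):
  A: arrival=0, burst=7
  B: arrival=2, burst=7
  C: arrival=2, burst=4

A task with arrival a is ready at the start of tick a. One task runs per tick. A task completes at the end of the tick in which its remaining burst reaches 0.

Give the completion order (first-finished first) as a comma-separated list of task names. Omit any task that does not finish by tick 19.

completion order = A, B, C

t=0: L0/L1/L2 = A/-/- → run A
t=1: L0/L1/L2 = A/-/- → run A
t=2: L0/L1/L2 = ABC/-/- → run A
t=3: L0/L1/L2 = BC/A/- → run B
t=4: L0/L1/L2 = BC/A/- → run B
t=5: L0/L1/L2 = BC/A/- → run B
t=6: L0/L1/L2 = C/AB/- → run C
t=7: L0/L1/L2 = C/AB/- → run C
t=8: L0/L1/L2 = C/AB/- → run C
t=9: L0/L1/L2 = -/ABC/- → run A
t=10: L0/L1/L2 = -/ABC/- → run A
t=11: L0/L1/L2 = -/ABC/- → run A
t=12: L0/L1/L2 = -/ABC/- → run A
t=13: L0/L1/L2 = -/BC/- → run B
t=14: L0/L1/L2 = -/BC/- → run B
t=15: L0/L1/L2 = -/BC/- → run B
t=16: L0/L1/L2 = -/BC/- → run B
t=17: L0/L1/L2 = -/C/- → run C
t=18: (idle)
t=19: (idle)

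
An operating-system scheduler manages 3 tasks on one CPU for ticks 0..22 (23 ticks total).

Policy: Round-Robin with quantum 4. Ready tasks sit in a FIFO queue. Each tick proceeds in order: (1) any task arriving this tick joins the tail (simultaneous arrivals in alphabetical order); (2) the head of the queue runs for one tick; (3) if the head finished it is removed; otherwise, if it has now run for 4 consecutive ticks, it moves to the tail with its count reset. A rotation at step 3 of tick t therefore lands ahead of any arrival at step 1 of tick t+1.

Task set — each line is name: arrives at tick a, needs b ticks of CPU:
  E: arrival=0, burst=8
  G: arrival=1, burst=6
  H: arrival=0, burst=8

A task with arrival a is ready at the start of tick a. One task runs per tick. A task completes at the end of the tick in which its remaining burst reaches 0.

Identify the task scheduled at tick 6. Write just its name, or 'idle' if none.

running at tick 6 = H

t=0: queue=[E,H] q_used=0 → run E
t=1: queue=[E,H,G] q_used=1 → run E
t=2: queue=[E,H,G] q_used=2 → run E
t=3: queue=[E,H,G] q_used=3 → run E
t=4: queue=[H,G,E] q_used=0 → run H
t=5: queue=[H,G,E] q_used=1 → run H
t=6: queue=[H,G,E] q_used=2 → run H
t=7: queue=[H,G,E] q_used=3 → run H
t=8: queue=[G,E,H] q_used=0 → run G
t=9: queue=[G,E,H] q_used=1 → run G
t=10: queue=[G,E,H] q_used=2 → run G
t=11: queue=[G,E,H] q_used=3 → run G
t=12: queue=[E,H,G] q_used=0 → run E
t=13: queue=[E,H,G] q_used=1 → run E
t=14: queue=[E,H,G] q_used=2 → run E
t=15: queue=[E,H,G] q_used=3 → run E
t=16: queue=[H,G] q_used=0 → run H
t=17: queue=[H,G] q_used=1 → run H
t=18: queue=[H,G] q_used=2 → run H
t=19: queue=[H,G] q_used=3 → run H
t=20: queue=[G] q_used=0 → run G
t=21: queue=[G] q_used=1 → run G
t=22: (idle)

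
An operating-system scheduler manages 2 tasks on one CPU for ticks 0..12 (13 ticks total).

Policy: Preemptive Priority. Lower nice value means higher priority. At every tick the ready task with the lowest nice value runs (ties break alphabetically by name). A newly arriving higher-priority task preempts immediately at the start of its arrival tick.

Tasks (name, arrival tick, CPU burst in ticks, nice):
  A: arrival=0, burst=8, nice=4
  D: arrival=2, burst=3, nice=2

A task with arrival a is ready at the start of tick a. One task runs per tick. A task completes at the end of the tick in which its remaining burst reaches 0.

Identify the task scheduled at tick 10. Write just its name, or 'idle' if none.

t=0: ready={A} → run A
t=1: ready={A} → run A
t=2: ready={A,D} → run D
t=3: ready={A,D} → run D
t=4: ready={A,D} → run D
t=5: ready={A} → run A
t=6: ready={A} → run A
t=7: ready={A} → run A
t=8: ready={A} → run A
t=9: ready={A} → run A
t=10: ready={A} → run A
t=11: (idle)
t=12: (idle)

running at tick 10 = A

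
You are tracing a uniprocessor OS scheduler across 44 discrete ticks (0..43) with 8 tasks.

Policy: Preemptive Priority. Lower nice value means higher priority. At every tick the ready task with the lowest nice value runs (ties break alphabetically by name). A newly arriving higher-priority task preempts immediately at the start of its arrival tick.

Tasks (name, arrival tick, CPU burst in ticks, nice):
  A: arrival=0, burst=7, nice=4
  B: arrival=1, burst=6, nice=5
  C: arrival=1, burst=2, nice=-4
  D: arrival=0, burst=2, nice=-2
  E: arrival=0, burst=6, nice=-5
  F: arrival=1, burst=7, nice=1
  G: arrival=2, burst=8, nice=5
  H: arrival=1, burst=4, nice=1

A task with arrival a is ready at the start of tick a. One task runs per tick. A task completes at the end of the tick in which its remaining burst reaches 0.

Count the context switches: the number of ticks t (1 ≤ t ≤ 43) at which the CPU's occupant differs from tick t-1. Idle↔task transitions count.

context switches = 8

t=0: ready={A,D,E} → run E
t=1: ready={A,B,C,D,E,F,H} → run E
t=2: ready={A,B,C,D,E,F,G,H} → run E
t=3: ready={A,B,C,D,E,F,G,H} → run E
t=4: ready={A,B,C,D,E,F,G,H} → run E
t=5: ready={A,B,C,D,E,F,G,H} → run E
t=6: ready={A,B,C,D,F,G,H} → run C
t=7: ready={A,B,C,D,F,G,H} → run C
t=8: ready={A,B,D,F,G,H} → run D
t=9: ready={A,B,D,F,G,H} → run D
t=10: ready={A,B,F,G,H} → run F
t=11: ready={A,B,F,G,H} → run F
t=12: ready={A,B,F,G,H} → run F
t=13: ready={A,B,F,G,H} → run F
t=14: ready={A,B,F,G,H} → run F
t=15: ready={A,B,F,G,H} → run F
t=16: ready={A,B,F,G,H} → run F
t=17: ready={A,B,G,H} → run H
t=18: ready={A,B,G,H} → run H
t=19: ready={A,B,G,H} → run H
t=20: ready={A,B,G,H} → run H
t=21: ready={A,B,G} → run A
t=22: ready={A,B,G} → run A
t=23: ready={A,B,G} → run A
t=24: ready={A,B,G} → run A
t=25: ready={A,B,G} → run A
t=26: ready={A,B,G} → run A
t=27: ready={A,B,G} → run A
t=28: ready={B,G} → run B
t=29: ready={B,G} → run B
t=30: ready={B,G} → run B
t=31: ready={B,G} → run B
t=32: ready={B,G} → run B
t=33: ready={B,G} → run B
t=34: ready={G} → run G
t=35: ready={G} → run G
t=36: ready={G} → run G
t=37: ready={G} → run G
t=38: ready={G} → run G
t=39: ready={G} → run G
t=40: ready={G} → run G
t=41: ready={G} → run G
t=42: (idle)
t=43: (idle)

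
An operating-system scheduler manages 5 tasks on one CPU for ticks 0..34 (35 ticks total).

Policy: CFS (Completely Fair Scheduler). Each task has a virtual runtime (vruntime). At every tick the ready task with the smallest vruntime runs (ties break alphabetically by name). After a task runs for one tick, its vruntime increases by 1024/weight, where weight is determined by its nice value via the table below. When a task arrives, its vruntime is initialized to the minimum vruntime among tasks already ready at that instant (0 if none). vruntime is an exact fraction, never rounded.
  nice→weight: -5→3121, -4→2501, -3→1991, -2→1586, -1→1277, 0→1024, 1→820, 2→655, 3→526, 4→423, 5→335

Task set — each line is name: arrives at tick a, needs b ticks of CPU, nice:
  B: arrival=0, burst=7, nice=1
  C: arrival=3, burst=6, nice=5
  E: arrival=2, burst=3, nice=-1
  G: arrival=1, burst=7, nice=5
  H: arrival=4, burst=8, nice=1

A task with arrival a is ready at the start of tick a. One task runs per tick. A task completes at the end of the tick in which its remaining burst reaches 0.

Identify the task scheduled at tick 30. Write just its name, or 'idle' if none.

running at tick 30 = G

t=0: vr[B=0] → run B
t=1: vr[B=256/205 G=256/205] → run B
t=2: vr[B=512/205 E=256/205 G=256/205] → run E
t=3: vr[B=512/205 C=256/205 E=536832/261785 G=256/205] → run C
t=4: vr[B=512/205 C=59136/13735 E=536832/261785 G=256/205 H=256/205] → run G
t=5: vr[B=512/205 C=59136/13735 E=536832/261785 G=59136/13735 H=256/205] → run H
t=6: vr[B=512/205 C=59136/13735 E=536832/261785 G=59136/13735 H=512/205] → run E
t=7: vr[B=512/205 C=59136/13735 E=746752/261785 G=59136/13735 H=512/205] → run B
t=8: vr[B=768/205 C=59136/13735 E=746752/261785 G=59136/13735 H=512/205] → run H
t=9: vr[B=768/205 C=59136/13735 E=746752/261785 G=59136/13735 H=768/205] → run E
t=10: vr[B=768/205 C=59136/13735 G=59136/13735 H=768/205] → run B
t=11: vr[B=1024/205 C=59136/13735 G=59136/13735 H=768/205] → run H
t=12: vr[B=1024/205 C=59136/13735 G=59136/13735 H=1024/205] → run C
t=13: vr[B=1024/205 C=20224/2747 G=59136/13735 H=1024/205] → run G
t=14: vr[B=1024/205 C=20224/2747 G=20224/2747 H=1024/205] → run B
t=15: vr[B=256/41 C=20224/2747 G=20224/2747 H=1024/205] → run H
t=16: vr[B=256/41 C=20224/2747 G=20224/2747 H=256/41] → run B
t=17: vr[B=1536/205 C=20224/2747 G=20224/2747 H=256/41] → run H
t=18: vr[B=1536/205 C=20224/2747 G=20224/2747 H=1536/205] → run C
t=19: vr[B=1536/205 C=143104/13735 G=20224/2747 H=1536/205] → run G
t=20: vr[B=1536/205 C=143104/13735 G=143104/13735 H=1536/205] → run B
t=21: vr[C=143104/13735 G=143104/13735 H=1536/205] → run H
t=22: vr[C=143104/13735 G=143104/13735 H=1792/205] → run H
t=23: vr[C=143104/13735 G=143104/13735 H=2048/205] → run H
t=24: vr[C=143104/13735 G=143104/13735] → run C
t=25: vr[C=185088/13735 G=143104/13735] → run G
t=26: vr[C=185088/13735 G=185088/13735] → run C
t=27: vr[C=227072/13735 G=185088/13735] → run G
t=28: vr[C=227072/13735 G=227072/13735] → run C
t=29: vr[G=227072/13735] → run G
t=30: vr[G=269056/13735] → run G
t=31: (idle)
t=32: (idle)
t=33: (idle)
t=34: (idle)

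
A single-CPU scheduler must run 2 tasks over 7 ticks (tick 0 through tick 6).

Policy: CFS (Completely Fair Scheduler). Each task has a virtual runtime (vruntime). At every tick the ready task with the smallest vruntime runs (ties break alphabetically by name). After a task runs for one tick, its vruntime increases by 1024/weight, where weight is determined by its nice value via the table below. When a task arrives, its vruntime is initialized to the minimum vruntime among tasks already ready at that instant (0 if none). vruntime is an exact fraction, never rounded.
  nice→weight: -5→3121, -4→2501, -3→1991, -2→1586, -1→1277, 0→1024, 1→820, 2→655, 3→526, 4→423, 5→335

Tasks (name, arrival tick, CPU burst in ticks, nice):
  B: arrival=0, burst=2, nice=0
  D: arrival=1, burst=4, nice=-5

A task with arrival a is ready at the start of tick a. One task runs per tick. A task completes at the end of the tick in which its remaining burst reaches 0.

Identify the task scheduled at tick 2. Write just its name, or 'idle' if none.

running at tick 2 = D

t=0: vr[B=0] → run B
t=1: vr[B=1 D=1] → run B
t=2: vr[D=1] → run D
t=3: vr[D=4145/3121] → run D
t=4: vr[D=5169/3121] → run D
t=5: vr[D=6193/3121] → run D
t=6: (idle)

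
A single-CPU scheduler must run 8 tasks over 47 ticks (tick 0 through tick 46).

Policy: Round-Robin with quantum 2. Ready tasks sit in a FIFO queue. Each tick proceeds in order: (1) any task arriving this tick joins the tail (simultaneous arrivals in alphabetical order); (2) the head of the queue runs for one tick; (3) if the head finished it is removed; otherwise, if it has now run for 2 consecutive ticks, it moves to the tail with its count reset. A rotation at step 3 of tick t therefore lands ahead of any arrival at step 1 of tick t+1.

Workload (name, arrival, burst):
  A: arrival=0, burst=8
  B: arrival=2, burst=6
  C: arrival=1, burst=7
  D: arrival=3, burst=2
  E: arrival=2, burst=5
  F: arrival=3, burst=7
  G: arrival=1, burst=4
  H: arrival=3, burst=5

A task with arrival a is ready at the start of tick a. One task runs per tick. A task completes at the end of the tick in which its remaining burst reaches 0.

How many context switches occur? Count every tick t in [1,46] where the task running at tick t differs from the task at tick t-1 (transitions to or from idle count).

context switches = 24

t=0: queue=[A] q_used=0 → run A
t=1: queue=[A,C,G] q_used=1 → run A
t=2: queue=[C,G,A,B,E] q_used=0 → run C
t=3: queue=[C,G,A,B,E,D,F,H] q_used=1 → run C
t=4: queue=[G,A,B,E,D,F,H,C] q_used=0 → run G
t=5: queue=[G,A,B,E,D,F,H,C] q_used=1 → run G
t=6: queue=[A,B,E,D,F,H,C,G] q_used=0 → run A
t=7: queue=[A,B,E,D,F,H,C,G] q_used=1 → run A
t=8: queue=[B,E,D,F,H,C,G,A] q_used=0 → run B
t=9: queue=[B,E,D,F,H,C,G,A] q_used=1 → run B
t=10: queue=[E,D,F,H,C,G,A,B] q_used=0 → run E
t=11: queue=[E,D,F,H,C,G,A,B] q_used=1 → run E
t=12: queue=[D,F,H,C,G,A,B,E] q_used=0 → run D
t=13: queue=[D,F,H,C,G,A,B,E] q_used=1 → run D
t=14: queue=[F,H,C,G,A,B,E] q_used=0 → run F
t=15: queue=[F,H,C,G,A,B,E] q_used=1 → run F
t=16: queue=[H,C,G,A,B,E,F] q_used=0 → run H
t=17: queue=[H,C,G,A,B,E,F] q_used=1 → run H
t=18: queue=[C,G,A,B,E,F,H] q_used=0 → run C
t=19: queue=[C,G,A,B,E,F,H] q_used=1 → run C
t=20: queue=[G,A,B,E,F,H,C] q_used=0 → run G
t=21: queue=[G,A,B,E,F,H,C] q_used=1 → run G
t=22: queue=[A,B,E,F,H,C] q_used=0 → run A
t=23: queue=[A,B,E,F,H,C] q_used=1 → run A
t=24: queue=[B,E,F,H,C,A] q_used=0 → run B
t=25: queue=[B,E,F,H,C,A] q_used=1 → run B
t=26: queue=[E,F,H,C,A,B] q_used=0 → run E
t=27: queue=[E,F,H,C,A,B] q_used=1 → run E
t=28: queue=[F,H,C,A,B,E] q_used=0 → run F
t=29: queue=[F,H,C,A,B,E] q_used=1 → run F
t=30: queue=[H,C,A,B,E,F] q_used=0 → run H
t=31: queue=[H,C,A,B,E,F] q_used=1 → run H
t=32: queue=[C,A,B,E,F,H] q_used=0 → run C
t=33: queue=[C,A,B,E,F,H] q_used=1 → run C
t=34: queue=[A,B,E,F,H,C] q_used=0 → run A
t=35: queue=[A,B,E,F,H,C] q_used=1 → run A
t=36: queue=[B,E,F,H,C] q_used=0 → run B
t=37: queue=[B,E,F,H,C] q_used=1 → run B
t=38: queue=[E,F,H,C] q_used=0 → run E
t=39: queue=[F,H,C] q_used=0 → run F
t=40: queue=[F,H,C] q_used=1 → run F
t=41: queue=[H,C,F] q_used=0 → run H
t=42: queue=[C,F] q_used=0 → run C
t=43: queue=[F] q_used=0 → run F
t=44: (idle)
t=45: (idle)
t=46: (idle)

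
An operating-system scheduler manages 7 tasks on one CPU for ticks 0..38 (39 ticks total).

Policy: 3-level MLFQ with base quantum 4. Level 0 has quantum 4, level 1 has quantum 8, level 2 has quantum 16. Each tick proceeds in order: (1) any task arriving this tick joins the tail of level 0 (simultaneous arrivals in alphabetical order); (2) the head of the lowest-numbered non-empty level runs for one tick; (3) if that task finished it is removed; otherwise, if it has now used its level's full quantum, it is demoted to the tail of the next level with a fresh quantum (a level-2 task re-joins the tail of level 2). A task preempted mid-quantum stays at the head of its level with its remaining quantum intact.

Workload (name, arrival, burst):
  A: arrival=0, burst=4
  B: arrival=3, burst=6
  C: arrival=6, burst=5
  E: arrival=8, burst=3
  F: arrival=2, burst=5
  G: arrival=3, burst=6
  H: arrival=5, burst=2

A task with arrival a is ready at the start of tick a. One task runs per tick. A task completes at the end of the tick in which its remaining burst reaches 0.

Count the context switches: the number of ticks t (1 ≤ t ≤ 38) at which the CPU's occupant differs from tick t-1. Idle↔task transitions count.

context switches = 11

t=0: L0/L1/L2 = A/-/- → run A
t=1: L0/L1/L2 = A/-/- → run A
t=2: L0/L1/L2 = AF/-/- → run A
t=3: L0/L1/L2 = AFBG/-/- → run A
t=4: L0/L1/L2 = FBG/-/- → run F
t=5: L0/L1/L2 = FBGH/-/- → run F
t=6: L0/L1/L2 = FBGHC/-/- → run F
t=7: L0/L1/L2 = FBGHC/-/- → run F
t=8: L0/L1/L2 = BGHCE/F/- → run B
t=9: L0/L1/L2 = BGHCE/F/- → run B
t=10: L0/L1/L2 = BGHCE/F/- → run B
t=11: L0/L1/L2 = BGHCE/F/- → run B
t=12: L0/L1/L2 = GHCE/FB/- → run G
t=13: L0/L1/L2 = GHCE/FB/- → run G
t=14: L0/L1/L2 = GHCE/FB/- → run G
t=15: L0/L1/L2 = GHCE/FB/- → run G
t=16: L0/L1/L2 = HCE/FBG/- → run H
t=17: L0/L1/L2 = HCE/FBG/- → run H
t=18: L0/L1/L2 = CE/FBG/- → run C
t=19: L0/L1/L2 = CE/FBG/- → run C
t=20: L0/L1/L2 = CE/FBG/- → run C
t=21: L0/L1/L2 = CE/FBG/- → run C
t=22: L0/L1/L2 = E/FBGC/- → run E
t=23: L0/L1/L2 = E/FBGC/- → run E
t=24: L0/L1/L2 = E/FBGC/- → run E
t=25: L0/L1/L2 = -/FBGC/- → run F
t=26: L0/L1/L2 = -/BGC/- → run B
t=27: L0/L1/L2 = -/BGC/- → run B
t=28: L0/L1/L2 = -/GC/- → run G
t=29: L0/L1/L2 = -/GC/- → run G
t=30: L0/L1/L2 = -/C/- → run C
t=31: (idle)
t=32: (idle)
t=33: (idle)
t=34: (idle)
t=35: (idle)
t=36: (idle)
t=37: (idle)
t=38: (idle)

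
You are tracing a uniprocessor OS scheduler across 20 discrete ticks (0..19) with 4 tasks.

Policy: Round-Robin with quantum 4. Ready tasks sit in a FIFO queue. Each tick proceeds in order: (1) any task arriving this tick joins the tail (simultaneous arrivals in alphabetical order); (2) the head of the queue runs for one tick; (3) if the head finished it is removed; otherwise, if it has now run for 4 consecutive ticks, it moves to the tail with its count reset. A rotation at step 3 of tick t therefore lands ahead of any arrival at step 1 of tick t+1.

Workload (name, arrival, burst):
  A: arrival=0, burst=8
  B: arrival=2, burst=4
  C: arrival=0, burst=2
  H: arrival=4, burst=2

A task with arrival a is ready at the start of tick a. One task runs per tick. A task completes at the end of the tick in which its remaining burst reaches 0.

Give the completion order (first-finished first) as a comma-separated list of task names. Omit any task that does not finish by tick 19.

t=0: queue=[A,C] q_used=0 → run A
t=1: queue=[A,C] q_used=1 → run A
t=2: queue=[A,C,B] q_used=2 → run A
t=3: queue=[A,C,B] q_used=3 → run A
t=4: queue=[C,B,A,H] q_used=0 → run C
t=5: queue=[C,B,A,H] q_used=1 → run C
t=6: queue=[B,A,H] q_used=0 → run B
t=7: queue=[B,A,H] q_used=1 → run B
t=8: queue=[B,A,H] q_used=2 → run B
t=9: queue=[B,A,H] q_used=3 → run B
t=10: queue=[A,H] q_used=0 → run A
t=11: queue=[A,H] q_used=1 → run A
t=12: queue=[A,H] q_used=2 → run A
t=13: queue=[A,H] q_used=3 → run A
t=14: queue=[H] q_used=0 → run H
t=15: queue=[H] q_used=1 → run H
t=16: (idle)
t=17: (idle)
t=18: (idle)
t=19: (idle)

completion order = C, B, A, H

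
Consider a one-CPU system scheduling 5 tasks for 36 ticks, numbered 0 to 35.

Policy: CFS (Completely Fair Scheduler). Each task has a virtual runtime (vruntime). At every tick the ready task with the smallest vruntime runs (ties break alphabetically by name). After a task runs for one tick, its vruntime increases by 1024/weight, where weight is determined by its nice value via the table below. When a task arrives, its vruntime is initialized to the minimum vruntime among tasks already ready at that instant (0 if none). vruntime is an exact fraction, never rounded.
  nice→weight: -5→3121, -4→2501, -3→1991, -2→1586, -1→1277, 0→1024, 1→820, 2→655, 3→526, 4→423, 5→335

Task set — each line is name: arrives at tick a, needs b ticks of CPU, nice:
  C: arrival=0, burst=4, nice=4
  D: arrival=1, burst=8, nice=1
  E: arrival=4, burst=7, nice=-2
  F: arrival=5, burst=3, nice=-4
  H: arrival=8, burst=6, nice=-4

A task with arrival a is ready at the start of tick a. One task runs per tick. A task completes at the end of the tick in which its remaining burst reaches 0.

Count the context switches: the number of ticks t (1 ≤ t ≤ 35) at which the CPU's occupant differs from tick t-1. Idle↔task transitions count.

t=0: vr[C=0] → run C
t=1: vr[C=1024/423 D=1024/423] → run C
t=2: vr[C=2048/423 D=1024/423] → run D
t=3: vr[C=2048/423 D=318208/86715] → run D
t=4: vr[C=2048/423 D=426496/86715 E=2048/423] → run C
t=5: vr[C=1024/141 D=426496/86715 E=2048/423 F=2048/423] → run E
t=6: vr[C=1024/141 D=426496/86715 E=1840640/335439 F=2048/423] → run F
t=7: vr[C=1024/141 D=426496/86715 E=1840640/335439 F=5555200/1057923] → run D
t=8: vr[C=1024/141 D=534784/86715 E=1840640/335439 F=5555200/1057923 H=5555200/1057923] → run F
t=9: vr[C=1024/141 D=534784/86715 E=1840640/335439 F=5988352/1057923 H=5555200/1057923] → run H
t=10: vr[C=1024/141 D=534784/86715 E=1840640/335439 F=5988352/1057923 H=5988352/1057923] → run E
t=11: vr[C=1024/141 D=534784/86715 E=2057216/335439 F=5988352/1057923 H=5988352/1057923] → run F
t=12: vr[C=1024/141 D=534784/86715 E=2057216/335439 H=5988352/1057923] → run H
t=13: vr[C=1024/141 D=534784/86715 E=2057216/335439 H=6421504/1057923] → run H
t=14: vr[C=1024/141 D=534784/86715 E=2057216/335439 H=6854656/1057923] → run E
t=15: vr[C=1024/141 D=534784/86715 E=2273792/335439 H=6854656/1057923] → run D
t=16: vr[C=1024/141 D=643072/86715 E=2273792/335439 H=6854656/1057923] → run H
t=17: vr[C=1024/141 D=643072/86715 E=2273792/335439 H=7287808/1057923] → run E
t=18: vr[C=1024/141 D=643072/86715 E=2490368/335439 H=7287808/1057923] → run H
t=19: vr[C=1024/141 D=643072/86715 E=2490368/335439 H=7720960/1057923] → run C
t=20: vr[D=643072/86715 E=2490368/335439 H=7720960/1057923] → run H
t=21: vr[D=643072/86715 E=2490368/335439] → run D
t=22: vr[D=150272/17343 E=2490368/335439] → run E
t=23: vr[D=150272/17343 E=2706944/335439] → run E
t=24: vr[D=150272/17343 E=2923520/335439] → run D
t=25: vr[D=859648/86715 E=2923520/335439] → run E
t=26: vr[D=859648/86715] → run D
t=27: vr[D=967936/86715] → run D
t=28: (idle)
t=29: (idle)
t=30: (idle)
t=31: (idle)
t=32: (idle)
t=33: (idle)
t=34: (idle)
t=35: (idle)

context switches = 23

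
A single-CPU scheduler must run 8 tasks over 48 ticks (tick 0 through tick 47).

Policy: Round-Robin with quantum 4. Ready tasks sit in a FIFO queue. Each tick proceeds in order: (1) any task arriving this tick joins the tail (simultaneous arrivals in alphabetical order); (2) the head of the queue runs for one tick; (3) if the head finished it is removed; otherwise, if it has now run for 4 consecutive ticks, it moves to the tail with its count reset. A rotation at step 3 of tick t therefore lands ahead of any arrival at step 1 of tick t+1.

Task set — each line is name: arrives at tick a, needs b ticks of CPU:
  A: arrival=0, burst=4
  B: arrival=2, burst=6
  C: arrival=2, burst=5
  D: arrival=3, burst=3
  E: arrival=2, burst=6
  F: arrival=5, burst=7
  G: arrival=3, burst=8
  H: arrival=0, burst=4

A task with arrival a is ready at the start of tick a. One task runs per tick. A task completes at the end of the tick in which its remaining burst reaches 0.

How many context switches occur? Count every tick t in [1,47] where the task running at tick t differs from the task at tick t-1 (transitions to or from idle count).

context switches = 13

t=0: queue=[A,H] q_used=0 → run A
t=1: queue=[A,H] q_used=1 → run A
t=2: queue=[A,H,B,C,E] q_used=2 → run A
t=3: queue=[A,H,B,C,E,D,G] q_used=3 → run A
t=4: queue=[H,B,C,E,D,G] q_used=0 → run H
t=5: queue=[H,B,C,E,D,G,F] q_used=1 → run H
t=6: queue=[H,B,C,E,D,G,F] q_used=2 → run H
t=7: queue=[H,B,C,E,D,G,F] q_used=3 → run H
t=8: queue=[B,C,E,D,G,F] q_used=0 → run B
t=9: queue=[B,C,E,D,G,F] q_used=1 → run B
t=10: queue=[B,C,E,D,G,F] q_used=2 → run B
t=11: queue=[B,C,E,D,G,F] q_used=3 → run B
t=12: queue=[C,E,D,G,F,B] q_used=0 → run C
t=13: queue=[C,E,D,G,F,B] q_used=1 → run C
t=14: queue=[C,E,D,G,F,B] q_used=2 → run C
t=15: queue=[C,E,D,G,F,B] q_used=3 → run C
t=16: queue=[E,D,G,F,B,C] q_used=0 → run E
t=17: queue=[E,D,G,F,B,C] q_used=1 → run E
t=18: queue=[E,D,G,F,B,C] q_used=2 → run E
t=19: queue=[E,D,G,F,B,C] q_used=3 → run E
t=20: queue=[D,G,F,B,C,E] q_used=0 → run D
t=21: queue=[D,G,F,B,C,E] q_used=1 → run D
t=22: queue=[D,G,F,B,C,E] q_used=2 → run D
t=23: queue=[G,F,B,C,E] q_used=0 → run G
t=24: queue=[G,F,B,C,E] q_used=1 → run G
t=25: queue=[G,F,B,C,E] q_used=2 → run G
t=26: queue=[G,F,B,C,E] q_used=3 → run G
t=27: queue=[F,B,C,E,G] q_used=0 → run F
t=28: queue=[F,B,C,E,G] q_used=1 → run F
t=29: queue=[F,B,C,E,G] q_used=2 → run F
t=30: queue=[F,B,C,E,G] q_used=3 → run F
t=31: queue=[B,C,E,G,F] q_used=0 → run B
t=32: queue=[B,C,E,G,F] q_used=1 → run B
t=33: queue=[C,E,G,F] q_used=0 → run C
t=34: queue=[E,G,F] q_used=0 → run E
t=35: queue=[E,G,F] q_used=1 → run E
t=36: queue=[G,F] q_used=0 → run G
t=37: queue=[G,F] q_used=1 → run G
t=38: queue=[G,F] q_used=2 → run G
t=39: queue=[G,F] q_used=3 → run G
t=40: queue=[F] q_used=0 → run F
t=41: queue=[F] q_used=1 → run F
t=42: queue=[F] q_used=2 → run F
t=43: (idle)
t=44: (idle)
t=45: (idle)
t=46: (idle)
t=47: (idle)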